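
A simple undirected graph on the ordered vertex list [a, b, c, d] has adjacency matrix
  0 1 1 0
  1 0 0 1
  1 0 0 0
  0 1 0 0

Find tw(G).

1

A width-1 tree decomposition is:
Bags: B1 = {a, c}  B2 = {a, b}  B3 = {b, d}
Tree: B1–B2, B2–B3
The largest bag has 2 vertices, giving width 1; this decomposition certifies tw(G) ≤ 1. G has an edge, so its treewidth is at least 1. Combining the bounds, tw(G) = 1.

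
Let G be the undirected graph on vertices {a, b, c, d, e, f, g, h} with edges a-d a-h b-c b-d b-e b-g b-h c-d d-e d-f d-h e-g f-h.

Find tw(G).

2

A width-2 tree decomposition is:
Bags: B1 = {b, d, e}  B2 = {b, d, h}  B3 = {d, f, h}  B4 = {a, d, h}  B5 = {b, c, d}  B6 = {b, e, g}
Tree: B1–B2, B2–B3, B3–B4, B1–B5, B1–B6
Every bag has size at most 3, so the width is 3 − 1 = 2 and tw(G) ≤ 2. For the lower bound, the 3 vertices {b, d, e} are pairwise adjacent, and any tree decomposition puts a clique entirely inside one bag — forcing width ≥ 2. Combining the bounds, tw(G) = 2.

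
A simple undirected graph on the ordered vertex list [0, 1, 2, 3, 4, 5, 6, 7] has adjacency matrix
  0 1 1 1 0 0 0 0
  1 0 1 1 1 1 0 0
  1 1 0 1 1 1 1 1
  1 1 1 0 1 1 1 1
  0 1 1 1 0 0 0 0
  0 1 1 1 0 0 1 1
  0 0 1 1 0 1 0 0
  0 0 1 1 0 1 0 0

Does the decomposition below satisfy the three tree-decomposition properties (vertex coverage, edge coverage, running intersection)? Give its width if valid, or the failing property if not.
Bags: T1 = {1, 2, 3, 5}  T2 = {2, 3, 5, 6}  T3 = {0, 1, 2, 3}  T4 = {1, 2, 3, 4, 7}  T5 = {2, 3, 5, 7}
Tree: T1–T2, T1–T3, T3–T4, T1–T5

No — bags containing vertex 7 are not connected in the tree.

A tree decomposition must satisfy three properties: every vertex lies in some bag; for every edge, both endpoints lie together in some bag; and for every vertex, the bags containing it form a connected subtree. Here bags containing vertex 7 are not connected in the tree, so the decomposition is invalid.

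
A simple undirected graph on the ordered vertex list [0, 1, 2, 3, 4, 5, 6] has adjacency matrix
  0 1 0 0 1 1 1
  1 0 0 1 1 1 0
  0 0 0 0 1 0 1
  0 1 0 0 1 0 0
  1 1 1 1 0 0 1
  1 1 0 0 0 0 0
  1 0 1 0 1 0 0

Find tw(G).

2

A width-2 tree decomposition is:
Bags: B1 = {0, 4, 6}  B2 = {0, 1, 4}  B3 = {0, 1, 5}  B4 = {1, 3, 4}  B5 = {2, 4, 6}
Tree: B1–B2, B2–B3, B2–B4, B1–B5
The largest bag has 3 vertices, giving width 2; this decomposition certifies tw(G) ≤ 2. On the other hand G contains the 3-clique {0, 1, 4}. A clique must lie in a single bag of any decomposition, so no decomposition can have width below 2. Therefore the treewidth is 2.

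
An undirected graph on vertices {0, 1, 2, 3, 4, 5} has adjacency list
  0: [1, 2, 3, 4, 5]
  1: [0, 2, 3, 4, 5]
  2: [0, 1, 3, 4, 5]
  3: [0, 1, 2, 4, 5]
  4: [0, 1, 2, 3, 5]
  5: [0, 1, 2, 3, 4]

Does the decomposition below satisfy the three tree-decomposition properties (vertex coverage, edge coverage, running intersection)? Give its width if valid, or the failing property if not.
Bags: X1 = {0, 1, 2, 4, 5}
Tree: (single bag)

No — vertex 3 appears in no bag.

A tree decomposition must satisfy three properties: every vertex lies in some bag; for every edge, both endpoints lie together in some bag; and for every vertex, the bags containing it form a connected subtree. Here vertex 3 appears in no bag, so the decomposition is invalid.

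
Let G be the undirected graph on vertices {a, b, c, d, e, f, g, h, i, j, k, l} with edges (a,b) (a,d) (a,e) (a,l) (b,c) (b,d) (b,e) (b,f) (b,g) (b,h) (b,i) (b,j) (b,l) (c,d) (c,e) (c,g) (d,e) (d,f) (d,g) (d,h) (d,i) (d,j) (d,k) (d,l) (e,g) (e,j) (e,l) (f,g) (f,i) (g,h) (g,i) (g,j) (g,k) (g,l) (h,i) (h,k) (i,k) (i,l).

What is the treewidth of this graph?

A width-4 tree decomposition is:
Bags: B1 = {b, d, f, g, i}  B2 = {b, d, g, i, l}  B3 = {b, d, g, h, i}  B4 = {b, d, e, g, l}  B5 = {b, c, d, e, g}  B6 = {b, d, e, g, j}  B7 = {d, g, h, i, k}  B8 = {a, b, d, e, l}
Tree: B1–B2, B2–B3, B2–B4, B4–B5, B4–B6, B3–B7, B4–B8
The largest bag has 5 vertices, giving width 4; this decomposition certifies tw(G) ≤ 4. On the other hand G contains the 5-clique {d, g, h, i, k}. A clique must lie in a single bag of any decomposition, so no decomposition can have width below 4. Therefore the treewidth is 4.

4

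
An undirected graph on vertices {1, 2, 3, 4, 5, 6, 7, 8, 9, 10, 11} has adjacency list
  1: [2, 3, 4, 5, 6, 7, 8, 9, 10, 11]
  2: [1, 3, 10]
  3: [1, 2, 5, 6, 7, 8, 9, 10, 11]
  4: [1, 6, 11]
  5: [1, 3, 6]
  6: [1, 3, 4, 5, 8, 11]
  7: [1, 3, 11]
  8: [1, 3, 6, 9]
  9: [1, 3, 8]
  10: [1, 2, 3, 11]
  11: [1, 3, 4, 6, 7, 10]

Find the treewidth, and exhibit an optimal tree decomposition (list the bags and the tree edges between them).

Each bag holds 4 vertices, so the decomposition has width 3, which upper-bounds the treewidth. For the lower bound, the 4 vertices {1, 2, 3, 10} are pairwise adjacent, and any tree decomposition puts a clique entirely inside one bag — forcing width ≥ 3. Therefore the treewidth is 3.

Treewidth 3.
Bags: B1 = {1, 3, 10, 11}  B2 = {1, 3, 6, 11}  B3 = {1, 2, 3, 10}  B4 = {1, 3, 5, 6}  B5 = {1, 3, 7, 11}  B6 = {1, 3, 6, 8}  B7 = {1, 4, 6, 11}  B8 = {1, 3, 8, 9}
Tree: B1–B2, B1–B3, B2–B4, B1–B5, B4–B6, B2–B7, B6–B8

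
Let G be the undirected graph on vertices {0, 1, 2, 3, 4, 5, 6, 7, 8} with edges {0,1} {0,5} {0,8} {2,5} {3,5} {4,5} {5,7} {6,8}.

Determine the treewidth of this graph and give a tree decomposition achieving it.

Every bag has size at most 2, so the width is 2 − 1 = 1 and tw(G) ≤ 1. Any graph with an edge has treewidth ≥ 1, and G has the edge 3–5. The upper and lower bounds meet at 1, so that is the treewidth.

Treewidth 1.
Bags: B1 = {3, 5}  B2 = {2, 5}  B3 = {0, 5}  B4 = {4, 5}  B5 = {5, 7}  B6 = {0, 8}  B7 = {0, 1}  B8 = {6, 8}
Tree: B1–B2, B1–B3, B1–B4, B1–B5, B3–B6, B6–B7, B6–B8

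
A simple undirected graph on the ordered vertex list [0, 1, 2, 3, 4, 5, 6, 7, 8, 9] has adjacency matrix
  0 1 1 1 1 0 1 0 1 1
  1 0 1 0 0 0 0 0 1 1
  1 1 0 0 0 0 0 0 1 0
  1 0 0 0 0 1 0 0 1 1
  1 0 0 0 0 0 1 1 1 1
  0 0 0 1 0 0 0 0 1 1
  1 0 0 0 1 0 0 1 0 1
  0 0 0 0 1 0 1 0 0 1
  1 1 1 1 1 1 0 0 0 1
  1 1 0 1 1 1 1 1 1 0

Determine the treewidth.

A width-3 tree decomposition is:
Bags: B1 = {0, 4, 6, 9}  B2 = {0, 4, 8, 9}  B3 = {0, 1, 8, 9}  B4 = {4, 6, 7, 9}  B5 = {0, 1, 2, 8}  B6 = {0, 3, 8, 9}  B7 = {3, 5, 8, 9}
Tree: B1–B2, B2–B3, B1–B4, B3–B5, B3–B6, B6–B7
Each bag holds 4 vertices, so the decomposition has width 3, which upper-bounds the treewidth. On the other hand G contains the 4-clique {0, 1, 8, 9}. A clique must lie in a single bag of any decomposition, so no decomposition can have width below 3. Hence tw(G) = 3 exactly.

3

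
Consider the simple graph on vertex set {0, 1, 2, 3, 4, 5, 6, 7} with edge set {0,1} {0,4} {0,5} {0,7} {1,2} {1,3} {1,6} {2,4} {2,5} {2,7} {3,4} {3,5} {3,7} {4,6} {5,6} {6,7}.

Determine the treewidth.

A width-4 tree decomposition is:
Bags: B1 = {0, 1, 2, 3, 6}  B2 = {0, 2, 3, 6, 7}  B3 = {0, 2, 3, 4, 6}  B4 = {0, 2, 3, 5, 6}
Tree: B1–B2, B2–B3, B3–B4
Every bag has size at most 5, so the width is 5 − 1 = 4 and tw(G) ≤ 4. For the lower bound: the 5 vertex sets {1,3}, {2,7}, {0,4}, {6}, {5} are disjoint, each induces a connected subgraph, and every pair is joined by at least one edge of G. Contracting each set to a single vertex therefore yields K_{5} as a minor, and since treewidth is minor-monotone, tw(G) ≥ tw(K_{5}) = 4. The upper and lower bounds meet at 4, so that is the treewidth.

4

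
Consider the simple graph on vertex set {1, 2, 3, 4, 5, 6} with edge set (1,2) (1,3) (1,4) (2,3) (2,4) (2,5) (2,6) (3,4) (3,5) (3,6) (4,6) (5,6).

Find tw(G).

A width-3 tree decomposition is:
Bags: B1 = {2, 3, 4, 6}  B2 = {1, 2, 3, 4}  B3 = {2, 3, 5, 6}
Tree: B1–B2, B1–B3
Every bag has size at most 4, so the width is 4 − 1 = 3 and tw(G) ≤ 3. On the other hand G contains the 4-clique {1, 2, 3, 4}. A clique must lie in a single bag of any decomposition, so no decomposition can have width below 3. Hence tw(G) = 3 exactly.

3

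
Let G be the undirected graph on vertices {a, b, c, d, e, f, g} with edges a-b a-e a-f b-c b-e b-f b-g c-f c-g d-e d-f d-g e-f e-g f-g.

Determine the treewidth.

3

A width-3 tree decomposition is:
Bags: B1 = {a, b, e, f}  B2 = {b, e, f, g}  B3 = {d, e, f, g}  B4 = {b, c, f, g}
Tree: B1–B2, B2–B3, B2–B4
The largest bag has 4 vertices, giving width 3; this decomposition certifies tw(G) ≤ 3. Conversely, {d, e, f, g} is a clique of size 4, and the vertices of any clique must share a bag in every tree decomposition; so some bag has ≥ 4 vertices and tw(G) ≥ 3. Hence tw(G) = 3 exactly.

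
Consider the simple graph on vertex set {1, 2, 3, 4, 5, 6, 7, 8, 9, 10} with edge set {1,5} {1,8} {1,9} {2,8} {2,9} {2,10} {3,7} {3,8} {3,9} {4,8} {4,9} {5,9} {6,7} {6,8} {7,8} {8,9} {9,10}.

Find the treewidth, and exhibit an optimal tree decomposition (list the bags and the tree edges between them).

Each bag holds 3 vertices, so the decomposition has width 2, which upper-bounds the treewidth. On the other hand G contains the 3-clique {1, 8, 9}. A clique must lie in a single bag of any decomposition, so no decomposition can have width below 2. The upper and lower bounds meet at 2, so that is the treewidth.

Treewidth 2.
One such decomposition:
Bags: B1 = {3, 8, 9}  B2 = {1, 8, 9}  B3 = {2, 8, 9}  B4 = {3, 7, 8}  B5 = {4, 8, 9}  B6 = {2, 9, 10}  B7 = {1, 5, 9}  B8 = {6, 7, 8}
Tree: B1–B2, B1–B3, B1–B4, B2–B5, B3–B6, B2–B7, B4–B8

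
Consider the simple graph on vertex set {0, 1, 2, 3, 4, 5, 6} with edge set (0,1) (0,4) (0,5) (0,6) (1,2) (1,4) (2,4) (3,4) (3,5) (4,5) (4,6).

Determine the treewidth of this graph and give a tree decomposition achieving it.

Treewidth 2.
One such decomposition:
Bags: B1 = {0, 4, 6}  B2 = {0, 1, 4}  B3 = {0, 4, 5}  B4 = {3, 4, 5}  B5 = {1, 2, 4}
Tree: B1–B2, B2–B3, B3–B4, B2–B5

Every bag has size at most 3, so the width is 3 − 1 = 2 and tw(G) ≤ 2. For the lower bound, the 3 vertices {0, 1, 4} are pairwise adjacent, and any tree decomposition puts a clique entirely inside one bag — forcing width ≥ 2. Combining the bounds, tw(G) = 2.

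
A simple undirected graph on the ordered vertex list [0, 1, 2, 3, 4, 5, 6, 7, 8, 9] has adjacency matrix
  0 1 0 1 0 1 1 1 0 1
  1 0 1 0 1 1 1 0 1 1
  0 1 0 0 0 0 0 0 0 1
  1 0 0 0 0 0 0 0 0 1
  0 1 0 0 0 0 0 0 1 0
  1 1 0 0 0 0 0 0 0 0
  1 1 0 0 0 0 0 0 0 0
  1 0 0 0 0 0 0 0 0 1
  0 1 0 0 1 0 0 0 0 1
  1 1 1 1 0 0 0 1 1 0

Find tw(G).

2

A width-2 tree decomposition is:
Bags: B1 = {0, 1, 9}  B2 = {0, 1, 6}  B3 = {1, 8, 9}  B4 = {0, 7, 9}  B5 = {1, 4, 8}  B6 = {1, 2, 9}  B7 = {0, 3, 9}  B8 = {0, 1, 5}
Tree: B1–B2, B1–B3, B1–B4, B3–B5, B1–B6, B1–B7, B1–B8
Each bag holds 3 vertices, so the decomposition has width 2, which upper-bounds the treewidth. On the other hand G contains the 3-clique {0, 1, 9}. A clique must lie in a single bag of any decomposition, so no decomposition can have width below 2. Hence tw(G) = 2 exactly.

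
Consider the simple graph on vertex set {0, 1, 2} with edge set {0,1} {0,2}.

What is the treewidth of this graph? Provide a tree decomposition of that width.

Treewidth 1.
One such decomposition:
Bags: B1 = {0, 1}  B2 = {0, 2}
Tree: B1–B2

The largest bag has 2 vertices, giving width 1; this decomposition certifies tw(G) ≤ 1. G has an edge, so its treewidth is at least 1. The upper and lower bounds meet at 1, so that is the treewidth.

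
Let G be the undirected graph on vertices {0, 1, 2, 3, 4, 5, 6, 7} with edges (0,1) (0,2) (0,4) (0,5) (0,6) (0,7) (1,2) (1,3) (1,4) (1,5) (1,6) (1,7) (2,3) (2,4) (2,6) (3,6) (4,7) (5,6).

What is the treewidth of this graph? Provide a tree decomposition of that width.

Treewidth 3.
One optimal decomposition is:
Bags: B1 = {0, 1, 2, 6}  B2 = {0, 1, 5, 6}  B3 = {1, 2, 3, 6}  B4 = {0, 1, 2, 4}  B5 = {0, 1, 4, 7}
Tree: B1–B2, B1–B3, B1–B4, B4–B5

Each bag holds 4 vertices, so the decomposition has width 3, which upper-bounds the treewidth. On the other hand G contains the 4-clique {0, 1, 2, 4}. A clique must lie in a single bag of any decomposition, so no decomposition can have width below 3. The upper and lower bounds meet at 3, so that is the treewidth.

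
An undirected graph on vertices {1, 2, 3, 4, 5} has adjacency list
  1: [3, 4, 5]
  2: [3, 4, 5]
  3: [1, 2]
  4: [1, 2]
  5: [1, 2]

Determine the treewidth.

A width-2 tree decomposition is:
Bags: B1 = {1, 2, 5}  B2 = {1, 2, 4}  B3 = {1, 2, 3}
Tree: B1–B2, B2–B3
Every bag has size at most 3, so the width is 3 − 1 = 2 and tw(G) ≤ 2. Since 5–1–4–2–5 is a cycle in G, G is not acyclic. Forests are exactly the graphs of treewidth ≤ 1, so tw(G) ≥ 2. Combining the bounds, tw(G) = 2.

2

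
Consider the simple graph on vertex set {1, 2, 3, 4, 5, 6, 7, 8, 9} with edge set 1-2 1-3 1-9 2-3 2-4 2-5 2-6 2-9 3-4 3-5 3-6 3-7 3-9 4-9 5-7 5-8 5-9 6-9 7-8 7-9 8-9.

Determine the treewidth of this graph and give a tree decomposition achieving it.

Every bag has size at most 4, so the width is 4 − 1 = 3 and tw(G) ≤ 3. Conversely, {5, 7, 8, 9} is a clique of size 4, and the vertices of any clique must share a bag in every tree decomposition; so some bag has ≥ 4 vertices and tw(G) ≥ 3. Therefore the treewidth is 3.

Treewidth 3.
One such decomposition:
Bags: B1 = {3, 5, 7, 9}  B2 = {2, 3, 5, 9}  B3 = {2, 3, 6, 9}  B4 = {2, 3, 4, 9}  B5 = {5, 7, 8, 9}  B6 = {1, 2, 3, 9}
Tree: B1–B2, B2–B3, B2–B4, B1–B5, B4–B6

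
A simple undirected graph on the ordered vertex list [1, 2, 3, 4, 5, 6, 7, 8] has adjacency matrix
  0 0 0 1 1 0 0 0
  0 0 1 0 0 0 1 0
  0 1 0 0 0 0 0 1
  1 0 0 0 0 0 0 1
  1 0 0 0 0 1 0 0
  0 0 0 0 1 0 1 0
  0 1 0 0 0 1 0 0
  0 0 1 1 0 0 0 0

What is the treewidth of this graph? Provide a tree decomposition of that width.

Treewidth 2.
Bags: B1 = {3, 4, 8}  B2 = {2, 3, 4}  B3 = {2, 4, 7}  B4 = {4, 6, 7}  B5 = {4, 5, 6}  B6 = {1, 4, 5}
Tree: B1–B2, B2–B3, B3–B4, B4–B5, B5–B6

Every bag has size at most 3, so the width is 3 − 1 = 2 and tw(G) ≤ 2. For the lower bound, G contains the cycle 4–8–3–2–7–6–5–1–4, so G is not a forest; only forests have treewidth ≤ 1, hence tw(G) ≥ 2. Combining the bounds, tw(G) = 2.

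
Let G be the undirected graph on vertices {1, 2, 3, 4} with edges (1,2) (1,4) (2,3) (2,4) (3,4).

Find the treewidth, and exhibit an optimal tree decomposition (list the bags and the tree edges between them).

Treewidth 2.
Bags: B1 = {1, 2, 4}  B2 = {2, 3, 4}
Tree: B1–B2

Every bag has size at most 3, so the width is 3 − 1 = 2 and tw(G) ≤ 2. Conversely, {1, 2, 4} is a clique of size 3, and the vertices of any clique must share a bag in every tree decomposition; so some bag has ≥ 3 vertices and tw(G) ≥ 2. The upper and lower bounds meet at 2, so that is the treewidth.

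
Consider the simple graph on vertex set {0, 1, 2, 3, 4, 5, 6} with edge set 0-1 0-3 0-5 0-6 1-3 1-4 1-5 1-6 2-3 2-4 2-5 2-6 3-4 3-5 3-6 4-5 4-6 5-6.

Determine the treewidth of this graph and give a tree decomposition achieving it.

The largest bag has 5 vertices, giving width 4; this decomposition certifies tw(G) ≤ 4. Conversely, {0, 1, 3, 5, 6} is a clique of size 5, and the vertices of any clique must share a bag in every tree decomposition; so some bag has ≥ 5 vertices and tw(G) ≥ 4. Hence tw(G) = 4 exactly.

Treewidth 4.
Bags: B1 = {1, 3, 4, 5, 6}  B2 = {0, 1, 3, 5, 6}  B3 = {2, 3, 4, 5, 6}
Tree: B1–B2, B1–B3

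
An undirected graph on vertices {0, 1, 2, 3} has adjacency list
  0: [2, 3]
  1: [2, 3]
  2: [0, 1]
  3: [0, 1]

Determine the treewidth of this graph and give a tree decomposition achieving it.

Every bag has size at most 3, so the width is 3 − 1 = 2 and tw(G) ≤ 2. For the lower bound, G contains the cycle 3–0–2–1–3, so G is not a forest; only forests have treewidth ≤ 1, hence tw(G) ≥ 2. Hence tw(G) = 2 exactly.

Treewidth 2.
Bags: B1 = {0, 2, 3}  B2 = {1, 2, 3}
Tree: B1–B2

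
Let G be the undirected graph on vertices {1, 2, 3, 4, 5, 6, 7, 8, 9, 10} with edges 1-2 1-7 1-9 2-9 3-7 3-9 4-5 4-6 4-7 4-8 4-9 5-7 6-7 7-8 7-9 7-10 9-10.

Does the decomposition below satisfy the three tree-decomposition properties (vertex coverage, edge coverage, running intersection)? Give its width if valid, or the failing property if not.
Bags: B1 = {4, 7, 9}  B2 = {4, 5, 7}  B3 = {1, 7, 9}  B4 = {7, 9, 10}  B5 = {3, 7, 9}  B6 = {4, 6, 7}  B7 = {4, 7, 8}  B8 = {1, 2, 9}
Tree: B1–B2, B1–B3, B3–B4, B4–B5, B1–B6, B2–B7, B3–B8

Yes; width 2.

Checking the three conditions: (i) the bags cover all of {1, 2, 3, 4, 5, 6, 7, 8, 9, 10}; (ii) for each edge, some bag contains both endpoints; (iii) the bags containing any fixed vertex form a subtree. All hold, so the decomposition is valid with width 3 − 1 = 2.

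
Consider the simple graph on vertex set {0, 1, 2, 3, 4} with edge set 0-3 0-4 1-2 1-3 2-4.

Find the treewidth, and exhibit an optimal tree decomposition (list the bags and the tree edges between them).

Treewidth 2.
Bags: B1 = {0, 2, 4}  B2 = {0, 1, 2}  B3 = {0, 1, 3}
Tree: B1–B2, B2–B3

Each bag holds 3 vertices, so the decomposition has width 2, which upper-bounds the treewidth. Since 0–4–2–1–3–0 is a cycle in G, G is not acyclic. Forests are exactly the graphs of treewidth ≤ 1, so tw(G) ≥ 2. Hence tw(G) = 2 exactly.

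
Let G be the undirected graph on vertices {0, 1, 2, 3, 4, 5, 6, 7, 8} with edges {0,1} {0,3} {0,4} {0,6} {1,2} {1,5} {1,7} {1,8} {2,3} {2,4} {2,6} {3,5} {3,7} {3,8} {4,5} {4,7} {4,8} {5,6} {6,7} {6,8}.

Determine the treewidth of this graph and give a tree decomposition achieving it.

Treewidth 4.
One optimal decomposition is:
Bags: B1 = {0, 1, 3, 4, 6}  B2 = {1, 3, 4, 5, 6}  B3 = {1, 2, 3, 4, 6}  B4 = {1, 3, 4, 6, 8}  B5 = {1, 3, 4, 6, 7}
Tree: B1–B2, B2–B3, B3–B4, B4–B5

The largest bag has 5 vertices, giving width 4; this decomposition certifies tw(G) ≤ 4. For the lower bound: the 5 vertex sets {0,3}, {4,5}, {1,2}, {6}, {8} are disjoint, each induces a connected subgraph, and every pair is joined by at least one edge of G. Contracting each set to a single vertex therefore yields K_{5} as a minor, and since treewidth is minor-monotone, tw(G) ≥ tw(K_{5}) = 4. Combining the bounds, tw(G) = 4.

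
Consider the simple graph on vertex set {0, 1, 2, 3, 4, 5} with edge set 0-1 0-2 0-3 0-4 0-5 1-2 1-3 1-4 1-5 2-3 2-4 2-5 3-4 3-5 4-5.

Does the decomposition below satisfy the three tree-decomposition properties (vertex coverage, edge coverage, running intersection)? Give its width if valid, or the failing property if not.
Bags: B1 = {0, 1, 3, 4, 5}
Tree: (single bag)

A tree decomposition must satisfy three properties: every vertex lies in some bag; for every edge, both endpoints lie together in some bag; and for every vertex, the bags containing it form a connected subtree. Here vertex 2 appears in no bag, so the decomposition is invalid.

No — vertex 2 appears in no bag.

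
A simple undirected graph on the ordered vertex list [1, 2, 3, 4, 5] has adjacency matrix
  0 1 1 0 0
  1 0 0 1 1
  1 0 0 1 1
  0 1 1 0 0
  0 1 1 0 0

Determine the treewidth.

A width-2 tree decomposition is:
Bags: B1 = {1, 2, 3}  B2 = {2, 3, 4}  B3 = {2, 3, 5}
Tree: B1–B2, B2–B3
Every bag has size at most 3, so the width is 3 − 1 = 2 and tw(G) ≤ 2. For the lower bound, G contains the cycle 2–1–3–4–2, so G is not a forest; only forests have treewidth ≤ 1, hence tw(G) ≥ 2. The upper and lower bounds meet at 2, so that is the treewidth.

2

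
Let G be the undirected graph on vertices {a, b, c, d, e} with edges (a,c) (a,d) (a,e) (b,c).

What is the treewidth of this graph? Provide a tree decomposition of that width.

Treewidth 1.
Bags: B1 = {a, d}  B2 = {a, c}  B3 = {a, e}  B4 = {b, c}
Tree: B1–B2, B1–B3, B2–B4

Every bag has size at most 2, so the width is 2 − 1 = 1 and tw(G) ≤ 1. Any graph with an edge has treewidth ≥ 1, and G has the edge d–a. Combining the bounds, tw(G) = 1.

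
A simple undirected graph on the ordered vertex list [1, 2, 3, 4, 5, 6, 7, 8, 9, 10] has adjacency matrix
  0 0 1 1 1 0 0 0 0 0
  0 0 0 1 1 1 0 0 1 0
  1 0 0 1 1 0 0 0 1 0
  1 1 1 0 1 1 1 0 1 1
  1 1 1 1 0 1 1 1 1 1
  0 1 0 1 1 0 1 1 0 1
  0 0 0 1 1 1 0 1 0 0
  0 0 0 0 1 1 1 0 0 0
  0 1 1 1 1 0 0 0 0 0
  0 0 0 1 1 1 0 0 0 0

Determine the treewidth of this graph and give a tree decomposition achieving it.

Treewidth 3.
One such decomposition:
Bags: B1 = {2, 4, 5, 6}  B2 = {4, 5, 6, 10}  B3 = {2, 4, 5, 9}  B4 = {3, 4, 5, 9}  B5 = {4, 5, 6, 7}  B6 = {5, 6, 7, 8}  B7 = {1, 3, 4, 5}
Tree: B1–B2, B1–B3, B3–B4, B1–B5, B5–B6, B4–B7

Every bag has size at most 4, so the width is 4 − 1 = 3 and tw(G) ≤ 3. Conversely, {5, 6, 7, 8} is a clique of size 4, and the vertices of any clique must share a bag in every tree decomposition; so some bag has ≥ 4 vertices and tw(G) ≥ 3. Therefore the treewidth is 3.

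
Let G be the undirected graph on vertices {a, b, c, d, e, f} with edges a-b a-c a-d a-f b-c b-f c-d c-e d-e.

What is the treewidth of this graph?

2

A width-2 tree decomposition is:
Bags: B1 = {a, c, d}  B2 = {a, b, c}  B3 = {a, b, f}  B4 = {c, d, e}
Tree: B1–B2, B2–B3, B1–B4
Every bag has size at most 3, so the width is 3 − 1 = 2 and tw(G) ≤ 2. For the lower bound, the 3 vertices {c, d, e} are pairwise adjacent, and any tree decomposition puts a clique entirely inside one bag — forcing width ≥ 2. Combining the bounds, tw(G) = 2.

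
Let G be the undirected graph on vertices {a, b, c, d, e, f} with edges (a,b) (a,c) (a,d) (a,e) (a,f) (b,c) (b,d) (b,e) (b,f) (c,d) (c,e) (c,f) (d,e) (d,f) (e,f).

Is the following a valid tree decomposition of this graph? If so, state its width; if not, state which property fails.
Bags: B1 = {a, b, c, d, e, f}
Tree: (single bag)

Checking the three conditions: (i) the bags cover all of {a, b, c, d, e, f}; (ii) for each edge, some bag contains both endpoints; (iii) the bags containing any fixed vertex form a subtree. All hold, so the decomposition is valid with width 6 − 1 = 5.

Yes; width 5.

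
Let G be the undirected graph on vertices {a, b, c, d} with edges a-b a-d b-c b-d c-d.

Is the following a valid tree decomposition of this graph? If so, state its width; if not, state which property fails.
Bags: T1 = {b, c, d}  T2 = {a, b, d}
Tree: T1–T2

Yes; width 2.

Every vertex of G appears in some bag (union = {a, b, c, d}); every edge is covered by a bag; and for each vertex v the set of bags containing v is connected in the bag tree. The decomposition is therefore valid. The largest bag has 3 vertices, so the width is 2.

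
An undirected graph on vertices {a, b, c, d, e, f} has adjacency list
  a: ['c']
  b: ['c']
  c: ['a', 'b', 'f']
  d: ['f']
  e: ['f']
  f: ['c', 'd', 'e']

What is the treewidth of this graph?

A width-1 tree decomposition is:
Bags: B1 = {e, f}  B2 = {c, f}  B3 = {d, f}  B4 = {b, c}  B5 = {a, c}
Tree: B1–B2, B2–B3, B2–B4, B4–B5
The largest bag has 2 vertices, giving width 1; this decomposition certifies tw(G) ≤ 1. Since G has at least one edge (e.g. f–e), it is not an edgeless graph, so tw(G) ≥ 1. Combining the bounds, tw(G) = 1.

1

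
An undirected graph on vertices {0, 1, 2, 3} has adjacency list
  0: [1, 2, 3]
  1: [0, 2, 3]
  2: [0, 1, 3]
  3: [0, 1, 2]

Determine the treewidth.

A width-3 tree decomposition is:
Bags: B1 = {0, 1, 2, 3}
Tree: (single bag)
With just one bag of size 4, the width is 4 − 1 = 3, so tw(G) ≤ 3. On the other hand G contains the 4-clique {0, 1, 2, 3}. A clique must lie in a single bag of any decomposition, so no decomposition can have width below 3. Hence tw(G) = 3 exactly.

3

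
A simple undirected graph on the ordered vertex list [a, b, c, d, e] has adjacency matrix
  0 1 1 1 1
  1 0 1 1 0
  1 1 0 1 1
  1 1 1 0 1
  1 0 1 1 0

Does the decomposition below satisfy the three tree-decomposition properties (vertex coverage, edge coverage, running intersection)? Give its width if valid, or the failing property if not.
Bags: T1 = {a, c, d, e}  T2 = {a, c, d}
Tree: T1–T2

No — vertex b appears in no bag.

A tree decomposition must satisfy three properties: every vertex lies in some bag; for every edge, both endpoints lie together in some bag; and for every vertex, the bags containing it form a connected subtree. Here vertex b appears in no bag, so the decomposition is invalid.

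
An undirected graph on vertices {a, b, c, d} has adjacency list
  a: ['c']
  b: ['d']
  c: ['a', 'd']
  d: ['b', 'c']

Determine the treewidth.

1

A width-1 tree decomposition is:
Bags: B1 = {a, c}  B2 = {c, d}  B3 = {b, d}
Tree: B1–B2, B2–B3
Every bag has size at most 2, so the width is 2 − 1 = 1 and tw(G) ≤ 1. G has an edge, so its treewidth is at least 1. Combining the bounds, tw(G) = 1.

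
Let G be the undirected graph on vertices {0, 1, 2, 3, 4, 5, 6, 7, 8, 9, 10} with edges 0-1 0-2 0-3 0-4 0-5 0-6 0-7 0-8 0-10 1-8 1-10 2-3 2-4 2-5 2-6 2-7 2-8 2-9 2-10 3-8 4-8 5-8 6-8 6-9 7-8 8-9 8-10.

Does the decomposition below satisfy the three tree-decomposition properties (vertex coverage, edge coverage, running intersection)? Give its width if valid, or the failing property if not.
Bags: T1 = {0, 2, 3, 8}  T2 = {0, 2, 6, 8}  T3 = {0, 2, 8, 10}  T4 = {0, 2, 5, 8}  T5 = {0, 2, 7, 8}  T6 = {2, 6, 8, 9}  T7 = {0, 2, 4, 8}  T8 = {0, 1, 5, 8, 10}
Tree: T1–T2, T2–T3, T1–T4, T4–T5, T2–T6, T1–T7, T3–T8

A tree decomposition must satisfy three properties: every vertex lies in some bag; for every edge, both endpoints lie together in some bag; and for every vertex, the bags containing it form a connected subtree. Here bags containing vertex 5 are not connected in the tree, so the decomposition is invalid.

No — bags containing vertex 5 are not connected in the tree.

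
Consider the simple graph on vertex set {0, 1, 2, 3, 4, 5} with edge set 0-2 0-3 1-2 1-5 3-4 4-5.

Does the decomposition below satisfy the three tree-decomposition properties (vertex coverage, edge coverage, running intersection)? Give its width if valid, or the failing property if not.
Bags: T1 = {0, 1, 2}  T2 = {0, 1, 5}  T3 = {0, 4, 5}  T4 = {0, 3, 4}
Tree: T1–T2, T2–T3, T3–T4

Vertex coverage: the bags together contain {0, 1, 2, 3, 4, 5}, the full vertex set. Edge coverage: each edge of G has both endpoints in at least one bag. Running intersection: for every vertex, the bags containing it form a connected subtree. All three properties hold, so this is a valid tree decomposition of width max|bag| − 1 = 2, and hence tw(G) ≤ 2.

Yes; width 2.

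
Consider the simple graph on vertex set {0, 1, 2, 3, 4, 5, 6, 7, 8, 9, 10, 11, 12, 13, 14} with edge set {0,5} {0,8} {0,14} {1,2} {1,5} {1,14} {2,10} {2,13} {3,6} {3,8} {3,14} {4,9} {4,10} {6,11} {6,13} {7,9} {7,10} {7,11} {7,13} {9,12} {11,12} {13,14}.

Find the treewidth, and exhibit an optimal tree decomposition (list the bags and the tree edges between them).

The largest bag has 4 vertices, giving width 3; this decomposition certifies tw(G) ≤ 3. For the lower bound: the 4 vertex sets {0,5,8}, {3}, {14}, {1,2,6,13} are disjoint, each induces a connected subgraph, and every pair is joined by at least one edge of G. Contracting each set to a single vertex therefore yields K_{4} as a minor, and since treewidth is minor-monotone, tw(G) ≥ tw(K_{4}) = 3. Therefore the treewidth is 3.

Treewidth 3.
One such decomposition:
Bags: B1 = {0, 3, 5, 8}  B2 = {0, 3, 5, 14}  B3 = {1, 3, 5, 14}  B4 = {1, 3, 6, 14}  B5 = {1, 6, 13, 14}  B6 = {1, 2, 6, 13}  B7 = {2, 6, 11, 13}  B8 = {2, 7, 11, 13}  B9 = {2, 7, 10, 11}  B10 = {7, 10, 11, 12}  B11 = {7, 9, 10, 12}  B12 = {4, 9, 10, 12}
Tree: B1–B2, B2–B3, B3–B4, B4–B5, B5–B6, B6–B7, B7–B8, B8–B9, B9–B10, B10–B11, B11–B12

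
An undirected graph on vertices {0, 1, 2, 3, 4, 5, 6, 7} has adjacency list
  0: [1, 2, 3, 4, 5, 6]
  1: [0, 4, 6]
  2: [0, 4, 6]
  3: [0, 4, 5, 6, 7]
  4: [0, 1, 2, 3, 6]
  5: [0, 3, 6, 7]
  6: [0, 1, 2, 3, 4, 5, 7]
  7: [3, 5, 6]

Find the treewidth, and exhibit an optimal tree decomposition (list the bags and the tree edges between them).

Treewidth 3.
Bags: B1 = {0, 3, 4, 6}  B2 = {0, 3, 5, 6}  B3 = {3, 5, 6, 7}  B4 = {0, 2, 4, 6}  B5 = {0, 1, 4, 6}
Tree: B1–B2, B2–B3, B1–B4, B1–B5

The largest bag has 4 vertices, giving width 3; this decomposition certifies tw(G) ≤ 3. On the other hand G contains the 4-clique {0, 1, 4, 6}. A clique must lie in a single bag of any decomposition, so no decomposition can have width below 3. Hence tw(G) = 3 exactly.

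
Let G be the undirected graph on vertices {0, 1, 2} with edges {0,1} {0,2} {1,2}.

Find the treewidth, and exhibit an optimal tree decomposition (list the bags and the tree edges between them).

With just one bag of size 3, the width is 3 − 1 = 2, so tw(G) ≤ 2. For the lower bound, the 3 vertices {0, 1, 2} are pairwise adjacent, and any tree decomposition puts a clique entirely inside one bag — forcing width ≥ 2. Therefore the treewidth is 2.

Treewidth 2.
One optimal decomposition is:
Bags: B1 = {0, 1, 2}
Tree: (single bag)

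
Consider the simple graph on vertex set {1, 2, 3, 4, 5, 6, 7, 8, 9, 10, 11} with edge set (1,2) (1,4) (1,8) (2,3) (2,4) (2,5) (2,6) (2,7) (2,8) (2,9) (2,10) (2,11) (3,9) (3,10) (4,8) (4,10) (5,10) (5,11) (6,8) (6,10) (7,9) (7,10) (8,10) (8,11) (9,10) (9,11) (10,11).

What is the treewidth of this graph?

A width-3 tree decomposition is:
Bags: B1 = {2, 9, 10, 11}  B2 = {2, 3, 9, 10}  B3 = {2, 8, 10, 11}  B4 = {2, 6, 8, 10}  B5 = {2, 4, 8, 10}  B6 = {2, 7, 9, 10}  B7 = {1, 2, 4, 8}  B8 = {2, 5, 10, 11}
Tree: B1–B2, B1–B3, B3–B4, B3–B5, B1–B6, B5–B7, B3–B8
Every bag has size at most 4, so the width is 4 − 1 = 3 and tw(G) ≤ 3. On the other hand G contains the 4-clique {1, 2, 4, 8}. A clique must lie in a single bag of any decomposition, so no decomposition can have width below 3. The upper and lower bounds meet at 3, so that is the treewidth.

3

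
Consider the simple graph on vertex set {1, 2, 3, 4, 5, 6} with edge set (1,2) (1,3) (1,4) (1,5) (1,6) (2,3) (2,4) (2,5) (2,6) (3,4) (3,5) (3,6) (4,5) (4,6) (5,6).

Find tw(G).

A width-5 tree decomposition is:
Bags: B1 = {1, 2, 3, 4, 5, 6}
Tree: (single bag)
A single bag containing all 6 vertices is trivially a valid decomposition of width 5. For the lower bound, the 6 vertices {1, 2, 3, 4, 5, 6} are pairwise adjacent, and any tree decomposition puts a clique entirely inside one bag — forcing width ≥ 5. Therefore the treewidth is 5.

5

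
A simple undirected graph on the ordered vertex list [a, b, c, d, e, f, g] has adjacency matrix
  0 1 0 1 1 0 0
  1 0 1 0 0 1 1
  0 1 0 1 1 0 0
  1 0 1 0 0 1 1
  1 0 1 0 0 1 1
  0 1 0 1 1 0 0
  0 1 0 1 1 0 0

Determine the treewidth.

3

A width-3 tree decomposition is:
Bags: B1 = {b, c, d, e}  B2 = {b, d, e, f}  B3 = {a, b, d, e}  B4 = {b, d, e, g}
Tree: B1–B2, B2–B3, B3–B4
The largest bag has 4 vertices, giving width 3; this decomposition certifies tw(G) ≤ 3. For the lower bound: the 4 vertex sets {b,c}, {e,f}, {d}, {a} are disjoint, each induces a connected subgraph, and every pair is joined by at least one edge of G. Contracting each set to a single vertex therefore yields K_{4} as a minor, and since treewidth is minor-monotone, tw(G) ≥ tw(K_{4}) = 3. Hence tw(G) = 3 exactly.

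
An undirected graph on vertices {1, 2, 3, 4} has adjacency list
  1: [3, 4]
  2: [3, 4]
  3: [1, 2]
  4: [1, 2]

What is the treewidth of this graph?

2

A width-2 tree decomposition is:
Bags: B1 = {1, 2, 4}  B2 = {1, 2, 3}
Tree: B1–B2
The largest bag has 3 vertices, giving width 2; this decomposition certifies tw(G) ≤ 2. For the lower bound, G contains the cycle 1–4–2–3–1, so G is not a forest; only forests have treewidth ≤ 1, hence tw(G) ≥ 2. Hence tw(G) = 2 exactly.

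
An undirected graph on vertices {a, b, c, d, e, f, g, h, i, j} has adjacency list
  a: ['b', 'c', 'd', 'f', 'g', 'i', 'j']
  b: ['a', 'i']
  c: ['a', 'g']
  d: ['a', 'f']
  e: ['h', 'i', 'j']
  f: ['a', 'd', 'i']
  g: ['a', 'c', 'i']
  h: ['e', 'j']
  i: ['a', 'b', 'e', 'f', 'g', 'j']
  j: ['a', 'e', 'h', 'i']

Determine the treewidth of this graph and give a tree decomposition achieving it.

Every bag has size at most 3, so the width is 3 − 1 = 2 and tw(G) ≤ 2. Conversely, {e, h, j} is a clique of size 3, and the vertices of any clique must share a bag in every tree decomposition; so some bag has ≥ 3 vertices and tw(G) ≥ 2. The upper and lower bounds meet at 2, so that is the treewidth.

Treewidth 2.
Bags: B1 = {a, i, j}  B2 = {e, i, j}  B3 = {a, g, i}  B4 = {e, h, j}  B5 = {a, c, g}  B6 = {a, f, i}  B7 = {a, d, f}  B8 = {a, b, i}
Tree: B1–B2, B1–B3, B2–B4, B3–B5, B1–B6, B6–B7, B3–B8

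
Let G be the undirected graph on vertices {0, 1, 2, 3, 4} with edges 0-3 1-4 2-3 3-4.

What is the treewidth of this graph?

A width-1 tree decomposition is:
Bags: B1 = {3, 4}  B2 = {0, 3}  B3 = {2, 3}  B4 = {1, 4}
Tree: B1–B2, B1–B3, B1–B4
Every bag has size at most 2, so the width is 2 − 1 = 1 and tw(G) ≤ 1. Since G has at least one edge (e.g. 4–3), it is not an edgeless graph, so tw(G) ≥ 1. The upper and lower bounds meet at 1, so that is the treewidth.

1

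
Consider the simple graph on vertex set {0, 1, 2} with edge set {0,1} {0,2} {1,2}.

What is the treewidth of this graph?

A width-2 tree decomposition is:
Bags: B1 = {0, 1, 2}
Tree: (single bag)
With just one bag of size 3, the width is 3 − 1 = 2, so tw(G) ≤ 2. For the lower bound, the 3 vertices {0, 1, 2} are pairwise adjacent, and any tree decomposition puts a clique entirely inside one bag — forcing width ≥ 2. The upper and lower bounds meet at 2, so that is the treewidth.

2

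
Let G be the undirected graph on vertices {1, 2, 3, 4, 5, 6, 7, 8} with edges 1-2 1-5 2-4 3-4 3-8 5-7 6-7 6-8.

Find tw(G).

A width-2 tree decomposition is:
Bags: B1 = {1, 5, 7}  B2 = {1, 6, 7}  B3 = {1, 6, 8}  B4 = {1, 3, 8}  B5 = {1, 3, 4}  B6 = {1, 2, 4}
Tree: B1–B2, B2–B3, B3–B4, B4–B5, B5–B6
Each bag holds 3 vertices, so the decomposition has width 2, which upper-bounds the treewidth. For the lower bound, G contains the cycle 1–5–7–6–8–3–4–2–1, so G is not a forest; only forests have treewidth ≤ 1, hence tw(G) ≥ 2. Combining the bounds, tw(G) = 2.

2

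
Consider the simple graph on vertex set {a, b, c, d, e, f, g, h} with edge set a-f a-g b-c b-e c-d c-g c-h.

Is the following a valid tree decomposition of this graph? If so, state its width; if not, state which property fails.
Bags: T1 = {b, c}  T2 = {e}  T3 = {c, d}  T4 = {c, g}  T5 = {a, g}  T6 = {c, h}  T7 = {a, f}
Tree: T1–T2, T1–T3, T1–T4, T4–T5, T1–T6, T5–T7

No — edge (b,e) lies in no bag.

A tree decomposition must satisfy three properties: every vertex lies in some bag; for every edge, both endpoints lie together in some bag; and for every vertex, the bags containing it form a connected subtree. Here edge (b,e) lies in no bag, so the decomposition is invalid.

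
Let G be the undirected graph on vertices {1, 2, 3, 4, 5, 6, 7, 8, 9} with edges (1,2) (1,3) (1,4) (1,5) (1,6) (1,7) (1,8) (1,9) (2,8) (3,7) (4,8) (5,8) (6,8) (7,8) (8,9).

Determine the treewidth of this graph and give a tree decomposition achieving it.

Treewidth 2.
One optimal decomposition is:
Bags: B1 = {1, 6, 8}  B2 = {1, 2, 8}  B3 = {1, 7, 8}  B4 = {1, 3, 7}  B5 = {1, 4, 8}  B6 = {1, 8, 9}  B7 = {1, 5, 8}
Tree: B1–B2, B2–B3, B3–B4, B2–B5, B2–B6, B3–B7

The largest bag has 3 vertices, giving width 2; this decomposition certifies tw(G) ≤ 2. On the other hand G contains the 3-clique {1, 2, 8}. A clique must lie in a single bag of any decomposition, so no decomposition can have width below 2. Hence tw(G) = 2 exactly.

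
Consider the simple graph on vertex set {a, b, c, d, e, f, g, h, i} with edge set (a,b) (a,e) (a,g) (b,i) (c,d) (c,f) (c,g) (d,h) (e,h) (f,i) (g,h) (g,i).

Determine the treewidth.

A width-3 tree decomposition is:
Bags: B1 = {a, d, e, h}  B2 = {a, d, g, h}  B3 = {a, c, d, g}  B4 = {a, b, c, g}  B5 = {b, c, g, i}  B6 = {b, c, f, i}
Tree: B1–B2, B2–B3, B3–B4, B4–B5, B5–B6
Every bag has size at most 4, so the width is 4 − 1 = 3 and tw(G) ≤ 3. For the lower bound: the 4 vertex sets {d,e,h}, {a}, {g}, {b,c,f,i} are disjoint, each induces a connected subgraph, and every pair is joined by at least one edge of G. Contracting each set to a single vertex therefore yields K_{4} as a minor, and since treewidth is minor-monotone, tw(G) ≥ tw(K_{4}) = 3. The upper and lower bounds meet at 3, so that is the treewidth.

3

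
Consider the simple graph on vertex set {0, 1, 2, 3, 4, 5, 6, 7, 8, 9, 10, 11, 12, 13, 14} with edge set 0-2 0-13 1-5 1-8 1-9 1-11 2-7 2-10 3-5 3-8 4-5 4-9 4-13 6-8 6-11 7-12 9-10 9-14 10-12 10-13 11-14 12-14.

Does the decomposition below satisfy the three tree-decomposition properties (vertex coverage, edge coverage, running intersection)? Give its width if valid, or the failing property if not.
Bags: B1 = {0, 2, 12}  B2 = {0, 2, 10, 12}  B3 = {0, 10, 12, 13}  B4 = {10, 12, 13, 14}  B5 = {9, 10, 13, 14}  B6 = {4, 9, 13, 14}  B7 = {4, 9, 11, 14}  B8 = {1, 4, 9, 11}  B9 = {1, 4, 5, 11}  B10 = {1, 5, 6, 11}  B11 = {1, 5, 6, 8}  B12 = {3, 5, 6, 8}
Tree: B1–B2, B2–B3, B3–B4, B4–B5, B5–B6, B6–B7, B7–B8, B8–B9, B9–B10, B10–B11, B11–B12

No — vertex 7 appears in no bag.

A tree decomposition must satisfy three properties: every vertex lies in some bag; for every edge, both endpoints lie together in some bag; and for every vertex, the bags containing it form a connected subtree. Here vertex 7 appears in no bag, so the decomposition is invalid.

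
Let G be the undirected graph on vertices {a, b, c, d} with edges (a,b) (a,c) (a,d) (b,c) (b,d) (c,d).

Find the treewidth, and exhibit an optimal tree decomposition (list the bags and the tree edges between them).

Treewidth 3.
One optimal decomposition is:
Bags: B1 = {a, b, c, d}
Tree: (single bag)

With just one bag of size 4, the width is 4 − 1 = 3, so tw(G) ≤ 3. For the lower bound, the 4 vertices {a, b, c, d} are pairwise adjacent, and any tree decomposition puts a clique entirely inside one bag — forcing width ≥ 3. Combining the bounds, tw(G) = 3.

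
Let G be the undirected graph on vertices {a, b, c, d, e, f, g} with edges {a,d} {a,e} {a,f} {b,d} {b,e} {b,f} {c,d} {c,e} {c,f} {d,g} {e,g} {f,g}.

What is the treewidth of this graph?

3

A width-3 tree decomposition is:
Bags: B1 = {c, d, e, f}  B2 = {a, d, e, f}  B3 = {d, e, f, g}  B4 = {b, d, e, f}
Tree: B1–B2, B2–B3, B3–B4
Each bag holds 4 vertices, so the decomposition has width 3, which upper-bounds the treewidth. For the lower bound: the 4 vertex sets {c,f}, {a,e}, {d}, {g} are disjoint, each induces a connected subgraph, and every pair is joined by at least one edge of G. Contracting each set to a single vertex therefore yields K_{4} as a minor, and since treewidth is minor-monotone, tw(G) ≥ tw(K_{4}) = 3. The upper and lower bounds meet at 3, so that is the treewidth.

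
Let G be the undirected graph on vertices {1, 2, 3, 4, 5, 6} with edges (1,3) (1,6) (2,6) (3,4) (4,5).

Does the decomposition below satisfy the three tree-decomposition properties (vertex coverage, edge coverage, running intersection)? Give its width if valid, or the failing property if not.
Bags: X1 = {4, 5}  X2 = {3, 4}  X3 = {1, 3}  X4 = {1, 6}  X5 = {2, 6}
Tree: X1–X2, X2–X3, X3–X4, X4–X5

Yes; width 1.

Every vertex of G appears in some bag (union = {1, 2, 3, 4, 5, 6}); every edge is covered by a bag; and for each vertex v the set of bags containing v is connected in the bag tree. The decomposition is therefore valid. The largest bag has 2 vertices, so the width is 1.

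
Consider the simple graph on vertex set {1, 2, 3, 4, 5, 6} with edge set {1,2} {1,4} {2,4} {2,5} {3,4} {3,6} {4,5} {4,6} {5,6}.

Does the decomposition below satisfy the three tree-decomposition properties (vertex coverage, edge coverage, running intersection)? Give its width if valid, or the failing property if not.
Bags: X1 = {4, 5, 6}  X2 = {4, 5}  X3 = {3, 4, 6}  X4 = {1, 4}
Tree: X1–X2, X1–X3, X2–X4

No — vertex 2 appears in no bag.

A tree decomposition must satisfy three properties: every vertex lies in some bag; for every edge, both endpoints lie together in some bag; and for every vertex, the bags containing it form a connected subtree. Here vertex 2 appears in no bag, so the decomposition is invalid.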